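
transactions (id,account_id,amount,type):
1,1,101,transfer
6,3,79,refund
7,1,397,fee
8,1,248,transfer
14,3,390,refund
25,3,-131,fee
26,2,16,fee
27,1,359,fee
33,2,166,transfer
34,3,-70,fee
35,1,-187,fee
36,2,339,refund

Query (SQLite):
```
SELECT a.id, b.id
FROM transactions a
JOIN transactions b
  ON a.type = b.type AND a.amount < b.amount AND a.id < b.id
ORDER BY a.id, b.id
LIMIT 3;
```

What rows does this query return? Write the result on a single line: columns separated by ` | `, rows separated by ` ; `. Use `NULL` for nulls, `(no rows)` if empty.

Pairs (a,b) with same type, a.amount < b.amount, a.id < b.id.
type groups: fee:{7,25,26,27,34,35} refund:{6,14,36} transfer:{1,8,33}
Ordered by (a.id, b.id); first 3.

1 | 8 ; 1 | 33 ; 6 | 14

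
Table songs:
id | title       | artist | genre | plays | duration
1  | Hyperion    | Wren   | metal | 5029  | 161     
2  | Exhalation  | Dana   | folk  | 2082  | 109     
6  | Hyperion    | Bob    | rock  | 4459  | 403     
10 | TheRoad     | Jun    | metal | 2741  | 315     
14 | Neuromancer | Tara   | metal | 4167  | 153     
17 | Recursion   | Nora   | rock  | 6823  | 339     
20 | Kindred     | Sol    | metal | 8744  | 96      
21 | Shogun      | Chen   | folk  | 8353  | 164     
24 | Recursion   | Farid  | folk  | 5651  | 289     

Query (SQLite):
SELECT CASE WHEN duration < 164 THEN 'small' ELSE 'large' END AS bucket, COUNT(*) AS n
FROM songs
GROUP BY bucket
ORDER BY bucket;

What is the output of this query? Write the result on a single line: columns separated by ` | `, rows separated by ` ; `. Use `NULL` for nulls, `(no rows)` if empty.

large | 5 ; small | 4

Bucket rows by duration < 164 → 'small' else 'large'; count each bucket.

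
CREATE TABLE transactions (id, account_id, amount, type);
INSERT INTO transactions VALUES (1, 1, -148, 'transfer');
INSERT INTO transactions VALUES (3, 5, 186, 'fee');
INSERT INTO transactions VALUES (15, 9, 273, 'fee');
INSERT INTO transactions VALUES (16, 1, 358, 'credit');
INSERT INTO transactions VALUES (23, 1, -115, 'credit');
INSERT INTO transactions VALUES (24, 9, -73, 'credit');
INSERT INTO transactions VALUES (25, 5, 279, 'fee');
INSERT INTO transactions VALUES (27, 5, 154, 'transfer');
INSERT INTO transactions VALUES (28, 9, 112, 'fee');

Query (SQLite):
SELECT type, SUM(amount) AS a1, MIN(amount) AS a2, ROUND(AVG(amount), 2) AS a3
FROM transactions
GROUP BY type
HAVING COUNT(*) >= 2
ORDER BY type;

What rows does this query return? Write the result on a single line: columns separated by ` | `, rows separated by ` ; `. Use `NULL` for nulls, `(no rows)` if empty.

credit | 170 | -115 | 56.67 ; fee | 850 | 112 | 212.5 ; transfer | 6 | -148 | 3

Group transactions by type.
Per group compute: SUM(amount), MIN(amount), ROUND(AVG(amount), 2).
HAVING: drop groups with fewer than 2 rows.
  credit: ids {16, 23, 24} → SUM(amount)=170, MIN(amount)=-115, ROUND(AVG(amount), 2)=56.67
  fee: ids {3, 15, 25, 28} → SUM(amount)=850, MIN(amount)=112, ROUND(AVG(amount), 2)=212.5
  transfer: ids {1, 27} → SUM(amount)=6, MIN(amount)=-148, ROUND(AVG(amount), 2)=3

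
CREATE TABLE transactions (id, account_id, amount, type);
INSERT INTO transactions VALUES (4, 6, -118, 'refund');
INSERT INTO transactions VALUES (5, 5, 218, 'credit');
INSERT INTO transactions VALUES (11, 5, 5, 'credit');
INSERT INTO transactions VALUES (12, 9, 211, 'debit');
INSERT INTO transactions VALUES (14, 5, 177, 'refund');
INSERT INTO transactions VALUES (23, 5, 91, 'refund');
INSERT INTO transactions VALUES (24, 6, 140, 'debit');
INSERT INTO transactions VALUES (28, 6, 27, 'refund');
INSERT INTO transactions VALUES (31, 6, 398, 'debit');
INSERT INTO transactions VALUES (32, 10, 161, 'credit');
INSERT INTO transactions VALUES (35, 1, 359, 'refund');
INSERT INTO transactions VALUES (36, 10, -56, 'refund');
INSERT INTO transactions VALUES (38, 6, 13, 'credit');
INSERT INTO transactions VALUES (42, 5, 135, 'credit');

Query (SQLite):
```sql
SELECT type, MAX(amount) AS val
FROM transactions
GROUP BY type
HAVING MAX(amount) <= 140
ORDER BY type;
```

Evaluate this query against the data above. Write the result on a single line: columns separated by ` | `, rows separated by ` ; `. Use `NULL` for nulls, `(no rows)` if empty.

(no rows)

Partition transactions by type; compute MAX(amount) within each group.
HAVING: keep groups where MAX(amount) <= 140.
  credit: ids {5, 11, 32, 38, 42} → MAX(amount)=218
  debit: ids {12, 24, 31} → MAX(amount)=398
  refund: ids {4, 14, 23, 28, 35, 36} → MAX(amount)=359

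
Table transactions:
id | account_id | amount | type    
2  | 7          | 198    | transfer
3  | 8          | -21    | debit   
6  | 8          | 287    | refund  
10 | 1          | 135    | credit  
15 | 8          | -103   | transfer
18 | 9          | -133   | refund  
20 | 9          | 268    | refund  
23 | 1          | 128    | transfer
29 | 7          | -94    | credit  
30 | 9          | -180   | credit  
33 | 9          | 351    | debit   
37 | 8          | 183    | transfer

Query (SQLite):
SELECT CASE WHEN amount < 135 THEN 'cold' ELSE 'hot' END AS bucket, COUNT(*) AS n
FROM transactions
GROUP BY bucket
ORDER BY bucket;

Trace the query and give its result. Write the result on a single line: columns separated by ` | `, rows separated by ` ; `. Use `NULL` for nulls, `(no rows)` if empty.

Bucket rows by amount < 135 → 'cold' else 'hot'; count each bucket.

cold | 6 ; hot | 6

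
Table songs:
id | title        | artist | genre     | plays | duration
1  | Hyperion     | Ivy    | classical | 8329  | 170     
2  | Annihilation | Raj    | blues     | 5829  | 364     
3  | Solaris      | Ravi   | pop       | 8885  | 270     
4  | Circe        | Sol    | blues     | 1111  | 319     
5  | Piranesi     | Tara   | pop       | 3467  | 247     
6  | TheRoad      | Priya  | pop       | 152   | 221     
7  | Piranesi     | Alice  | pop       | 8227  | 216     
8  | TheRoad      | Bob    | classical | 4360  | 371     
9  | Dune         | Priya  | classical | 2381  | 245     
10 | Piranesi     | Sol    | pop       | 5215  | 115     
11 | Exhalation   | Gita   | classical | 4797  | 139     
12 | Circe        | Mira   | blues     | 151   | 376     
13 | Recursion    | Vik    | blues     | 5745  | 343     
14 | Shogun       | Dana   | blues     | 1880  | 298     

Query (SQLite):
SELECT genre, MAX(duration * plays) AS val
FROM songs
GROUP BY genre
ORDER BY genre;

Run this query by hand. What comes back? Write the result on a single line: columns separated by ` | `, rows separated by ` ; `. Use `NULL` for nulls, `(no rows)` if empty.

blues | 2121756 ; classical | 1617560 ; pop | 2398950

For each row compute duration * plays.
Group by genre; take MAX of the expression per group.
  blues: ids {2, 4, 12, 13, 14} → MAX(duration * plays)=2121756
  classical: ids {1, 8, 9, 11} → MAX(duration * plays)=1617560
  pop: ids {3, 5, 6, 7, 10} → MAX(duration * plays)=2398950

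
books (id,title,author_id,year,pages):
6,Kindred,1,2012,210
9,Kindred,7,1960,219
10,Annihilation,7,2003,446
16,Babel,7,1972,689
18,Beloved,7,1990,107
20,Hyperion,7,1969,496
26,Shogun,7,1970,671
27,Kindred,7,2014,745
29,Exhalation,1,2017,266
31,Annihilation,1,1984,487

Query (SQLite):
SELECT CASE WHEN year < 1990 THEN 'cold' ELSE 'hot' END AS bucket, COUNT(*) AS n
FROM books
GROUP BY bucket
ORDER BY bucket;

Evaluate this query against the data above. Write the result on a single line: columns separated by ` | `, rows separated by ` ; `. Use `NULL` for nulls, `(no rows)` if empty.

cold | 5 ; hot | 5

Bucket rows by year < 1990 → 'cold' else 'hot'; count each bucket.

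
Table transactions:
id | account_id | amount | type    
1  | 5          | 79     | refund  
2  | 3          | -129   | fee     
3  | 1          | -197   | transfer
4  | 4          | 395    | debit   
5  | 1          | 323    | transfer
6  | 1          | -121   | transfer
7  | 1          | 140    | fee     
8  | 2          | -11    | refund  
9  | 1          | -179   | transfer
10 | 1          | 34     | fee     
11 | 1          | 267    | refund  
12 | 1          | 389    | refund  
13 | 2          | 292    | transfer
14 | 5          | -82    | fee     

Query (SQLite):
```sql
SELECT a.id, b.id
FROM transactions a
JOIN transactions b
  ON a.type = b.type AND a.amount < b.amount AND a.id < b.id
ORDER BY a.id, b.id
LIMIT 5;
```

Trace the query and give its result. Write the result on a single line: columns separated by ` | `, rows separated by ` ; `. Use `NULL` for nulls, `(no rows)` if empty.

Pairs (a,b) with same type, a.amount < b.amount, a.id < b.id.
type groups: debit:{4} fee:{2,7,10,14} refund:{1,8,11,12} transfer:{3,5,6,9,13}
Ordered by (a.id, b.id); first 5.

1 | 11 ; 1 | 12 ; 2 | 7 ; 2 | 10 ; 2 | 14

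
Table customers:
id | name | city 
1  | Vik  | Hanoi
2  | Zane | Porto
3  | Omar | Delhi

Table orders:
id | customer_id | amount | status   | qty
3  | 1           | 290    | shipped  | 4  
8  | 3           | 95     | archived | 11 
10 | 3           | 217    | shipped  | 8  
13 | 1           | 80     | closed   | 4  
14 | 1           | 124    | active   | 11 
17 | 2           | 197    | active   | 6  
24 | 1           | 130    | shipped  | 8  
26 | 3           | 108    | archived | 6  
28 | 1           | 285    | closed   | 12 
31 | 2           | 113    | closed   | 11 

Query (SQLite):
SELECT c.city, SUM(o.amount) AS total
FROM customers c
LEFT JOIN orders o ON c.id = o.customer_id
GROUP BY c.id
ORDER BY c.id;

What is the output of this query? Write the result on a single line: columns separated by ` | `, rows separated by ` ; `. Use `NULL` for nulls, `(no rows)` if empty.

Hanoi | 909 ; Porto | 310 ; Delhi | 420

LEFT JOIN keeps every customers row; unmatched ones get NULL for orders columns.
Group by customers.id and compute SUM(o.amount). SUM over an all-NULL group is NULL.
  1: ids {3, 13, 14, 24, 28} → SUM(o.amount)=909
  2: ids {17, 31} → SUM(o.amount)=310
  3: ids {8, 10, 26} → SUM(o.amount)=420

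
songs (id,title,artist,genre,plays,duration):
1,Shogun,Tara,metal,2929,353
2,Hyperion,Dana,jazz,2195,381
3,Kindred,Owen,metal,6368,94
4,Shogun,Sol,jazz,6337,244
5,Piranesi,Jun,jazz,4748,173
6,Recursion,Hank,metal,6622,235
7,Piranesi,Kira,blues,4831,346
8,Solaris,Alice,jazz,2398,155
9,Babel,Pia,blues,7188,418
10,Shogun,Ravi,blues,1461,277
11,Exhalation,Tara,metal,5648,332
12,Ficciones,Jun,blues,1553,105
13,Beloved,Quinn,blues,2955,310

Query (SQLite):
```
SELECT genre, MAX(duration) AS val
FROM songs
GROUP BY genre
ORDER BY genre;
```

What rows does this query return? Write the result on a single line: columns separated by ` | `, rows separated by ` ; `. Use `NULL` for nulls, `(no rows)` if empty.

blues | 418 ; jazz | 381 ; metal | 353

Partition songs by genre; compute MAX(duration) within each group.
  blues: ids {7, 9, 10, 12, 13} → MAX(duration)=418
  jazz: ids {2, 4, 5, 8} → MAX(duration)=381
  metal: ids {1, 3, 6, 11} → MAX(duration)=353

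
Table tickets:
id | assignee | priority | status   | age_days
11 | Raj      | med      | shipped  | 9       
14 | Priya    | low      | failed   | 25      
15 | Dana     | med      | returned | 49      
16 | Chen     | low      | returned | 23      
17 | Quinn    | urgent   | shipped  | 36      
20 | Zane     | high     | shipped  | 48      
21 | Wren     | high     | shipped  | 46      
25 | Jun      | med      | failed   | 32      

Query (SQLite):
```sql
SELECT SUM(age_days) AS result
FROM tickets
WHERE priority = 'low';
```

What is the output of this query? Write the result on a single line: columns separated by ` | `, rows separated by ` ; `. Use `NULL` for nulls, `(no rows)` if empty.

48

Rows where priority='low' → age_days values: [25, 23].
SUM of non-NULL values = 48.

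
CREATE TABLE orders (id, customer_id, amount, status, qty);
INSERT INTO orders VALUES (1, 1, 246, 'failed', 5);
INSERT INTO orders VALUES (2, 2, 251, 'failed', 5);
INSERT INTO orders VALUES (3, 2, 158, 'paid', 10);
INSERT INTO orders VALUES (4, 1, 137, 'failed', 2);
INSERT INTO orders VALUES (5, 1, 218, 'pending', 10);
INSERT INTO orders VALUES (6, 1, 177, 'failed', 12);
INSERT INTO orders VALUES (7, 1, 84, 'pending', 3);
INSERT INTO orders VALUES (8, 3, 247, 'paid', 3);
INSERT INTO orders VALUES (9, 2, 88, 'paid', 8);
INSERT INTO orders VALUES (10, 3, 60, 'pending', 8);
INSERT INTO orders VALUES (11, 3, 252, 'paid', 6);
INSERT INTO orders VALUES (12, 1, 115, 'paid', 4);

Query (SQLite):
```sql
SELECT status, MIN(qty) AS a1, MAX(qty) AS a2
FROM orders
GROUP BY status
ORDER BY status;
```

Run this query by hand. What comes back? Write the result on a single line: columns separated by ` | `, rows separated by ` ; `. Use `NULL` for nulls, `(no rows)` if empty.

failed | 2 | 12 ; paid | 3 | 10 ; pending | 3 | 10

Group orders by status.
Per group compute: MIN(qty), MAX(qty).
  failed: ids {1, 2, 4, 6} → MIN(qty)=2, MAX(qty)=12
  paid: ids {3, 8, 9, 11, 12} → MIN(qty)=3, MAX(qty)=10
  pending: ids {5, 7, 10} → MIN(qty)=3, MAX(qty)=10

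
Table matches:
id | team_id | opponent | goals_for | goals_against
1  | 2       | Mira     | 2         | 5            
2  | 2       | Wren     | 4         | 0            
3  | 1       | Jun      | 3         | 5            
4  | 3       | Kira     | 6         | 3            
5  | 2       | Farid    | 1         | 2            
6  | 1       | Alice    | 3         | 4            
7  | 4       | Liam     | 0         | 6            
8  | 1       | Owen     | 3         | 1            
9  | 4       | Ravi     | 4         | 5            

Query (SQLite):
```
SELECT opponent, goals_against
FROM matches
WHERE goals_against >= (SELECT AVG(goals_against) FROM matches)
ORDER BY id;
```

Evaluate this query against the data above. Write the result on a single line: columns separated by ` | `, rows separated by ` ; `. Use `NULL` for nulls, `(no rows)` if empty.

Scalar subquery: AVG(goals_against) over all matches rows = 3.444444 (≈; comparison uses full precision).
Keep rows where goals_against >= that value.

Mira | 5 ; Jun | 5 ; Alice | 4 ; Liam | 6 ; Ravi | 5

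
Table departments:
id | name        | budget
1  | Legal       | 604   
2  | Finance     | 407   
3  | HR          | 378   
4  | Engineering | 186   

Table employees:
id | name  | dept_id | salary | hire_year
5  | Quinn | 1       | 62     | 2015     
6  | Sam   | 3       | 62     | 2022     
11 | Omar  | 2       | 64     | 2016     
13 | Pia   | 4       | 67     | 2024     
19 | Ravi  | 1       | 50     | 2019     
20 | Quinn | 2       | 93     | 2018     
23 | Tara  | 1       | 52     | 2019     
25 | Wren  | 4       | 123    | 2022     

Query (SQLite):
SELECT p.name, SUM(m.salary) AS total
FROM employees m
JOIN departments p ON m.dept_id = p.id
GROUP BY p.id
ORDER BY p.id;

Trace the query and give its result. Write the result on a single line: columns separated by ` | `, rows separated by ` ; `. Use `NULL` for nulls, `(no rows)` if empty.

Join each employees row to its departments via dept_id.
Group joined rows by departments.id; compute SUM(m.salary) per group.
  1: ids {5, 19, 23} → SUM(m.salary)=164
  2: ids {11, 20} → SUM(m.salary)=157
  3: ids {6} → SUM(m.salary)=62
  4: ids {13, 25} → SUM(m.salary)=190

Legal | 164 ; Finance | 157 ; HR | 62 ; Engineering | 190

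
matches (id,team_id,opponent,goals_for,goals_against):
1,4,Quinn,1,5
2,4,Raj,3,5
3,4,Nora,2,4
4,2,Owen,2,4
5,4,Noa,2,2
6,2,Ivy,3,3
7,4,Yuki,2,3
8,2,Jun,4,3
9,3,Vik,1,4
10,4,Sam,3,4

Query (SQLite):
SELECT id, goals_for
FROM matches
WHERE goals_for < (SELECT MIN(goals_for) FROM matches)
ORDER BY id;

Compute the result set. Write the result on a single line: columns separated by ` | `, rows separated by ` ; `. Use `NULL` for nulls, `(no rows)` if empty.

Scalar subquery: MIN(goals_for) over all matches rows = 1.
Keep rows where goals_for < that value.

(no rows)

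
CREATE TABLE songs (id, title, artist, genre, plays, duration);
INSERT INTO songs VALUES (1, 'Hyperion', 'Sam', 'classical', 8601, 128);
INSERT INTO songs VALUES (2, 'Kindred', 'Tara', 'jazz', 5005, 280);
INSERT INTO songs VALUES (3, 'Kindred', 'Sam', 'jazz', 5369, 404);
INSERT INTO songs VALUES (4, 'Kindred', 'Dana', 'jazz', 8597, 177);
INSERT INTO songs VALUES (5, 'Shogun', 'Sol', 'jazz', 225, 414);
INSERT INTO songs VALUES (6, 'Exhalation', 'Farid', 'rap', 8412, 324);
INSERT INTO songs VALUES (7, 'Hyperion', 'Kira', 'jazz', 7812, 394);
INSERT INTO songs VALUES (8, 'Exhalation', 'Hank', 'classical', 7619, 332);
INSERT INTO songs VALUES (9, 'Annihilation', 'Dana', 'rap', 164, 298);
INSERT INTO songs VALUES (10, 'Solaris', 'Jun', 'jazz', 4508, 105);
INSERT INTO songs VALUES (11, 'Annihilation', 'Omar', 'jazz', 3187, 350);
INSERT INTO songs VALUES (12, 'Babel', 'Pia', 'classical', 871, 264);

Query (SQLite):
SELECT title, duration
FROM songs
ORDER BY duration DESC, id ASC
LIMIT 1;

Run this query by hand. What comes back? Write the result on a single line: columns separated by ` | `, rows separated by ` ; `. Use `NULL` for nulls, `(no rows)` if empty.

Shogun | 414

Sort by duration desc, tiebreak id asc: (414, id=5), (404, id=3), (394, id=7), (350, id=11) …. Take first 1.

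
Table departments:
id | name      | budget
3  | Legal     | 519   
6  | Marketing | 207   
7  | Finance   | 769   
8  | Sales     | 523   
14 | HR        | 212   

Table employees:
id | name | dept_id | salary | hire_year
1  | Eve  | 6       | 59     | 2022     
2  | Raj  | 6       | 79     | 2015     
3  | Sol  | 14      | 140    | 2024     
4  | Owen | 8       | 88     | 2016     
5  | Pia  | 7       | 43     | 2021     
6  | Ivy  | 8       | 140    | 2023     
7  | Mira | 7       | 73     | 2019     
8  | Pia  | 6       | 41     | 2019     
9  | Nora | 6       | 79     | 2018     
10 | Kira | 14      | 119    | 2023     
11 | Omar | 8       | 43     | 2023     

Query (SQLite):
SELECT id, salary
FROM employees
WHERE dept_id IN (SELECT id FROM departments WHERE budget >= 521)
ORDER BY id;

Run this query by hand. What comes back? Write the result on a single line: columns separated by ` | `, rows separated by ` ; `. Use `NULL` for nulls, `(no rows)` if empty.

4 | 88 ; 5 | 43 ; 6 | 140 ; 7 | 73 ; 11 | 43

Inner query: departments.id where budget >= 521.
Outer: keep employees rows whose dept_id is in that set.
Inner query → {7, 8}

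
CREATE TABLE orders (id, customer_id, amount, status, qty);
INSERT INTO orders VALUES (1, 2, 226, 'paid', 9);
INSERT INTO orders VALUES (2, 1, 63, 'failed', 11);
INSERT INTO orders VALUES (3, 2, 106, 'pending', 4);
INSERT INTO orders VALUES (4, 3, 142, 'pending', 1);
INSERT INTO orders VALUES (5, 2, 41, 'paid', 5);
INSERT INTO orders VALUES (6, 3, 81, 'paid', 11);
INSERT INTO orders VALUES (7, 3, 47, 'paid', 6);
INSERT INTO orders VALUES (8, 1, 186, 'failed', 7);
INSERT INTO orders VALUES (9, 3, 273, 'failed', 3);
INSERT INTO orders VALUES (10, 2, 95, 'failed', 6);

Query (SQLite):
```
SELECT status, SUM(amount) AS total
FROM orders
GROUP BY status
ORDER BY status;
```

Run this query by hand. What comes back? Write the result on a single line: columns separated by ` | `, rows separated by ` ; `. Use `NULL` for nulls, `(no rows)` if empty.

Partition orders by status; compute SUM(amount) within each group.
  failed: ids {2, 8, 9, 10} → SUM(amount)=617
  paid: ids {1, 5, 6, 7} → SUM(amount)=395
  pending: ids {3, 4} → SUM(amount)=248

failed | 617 ; paid | 395 ; pending | 248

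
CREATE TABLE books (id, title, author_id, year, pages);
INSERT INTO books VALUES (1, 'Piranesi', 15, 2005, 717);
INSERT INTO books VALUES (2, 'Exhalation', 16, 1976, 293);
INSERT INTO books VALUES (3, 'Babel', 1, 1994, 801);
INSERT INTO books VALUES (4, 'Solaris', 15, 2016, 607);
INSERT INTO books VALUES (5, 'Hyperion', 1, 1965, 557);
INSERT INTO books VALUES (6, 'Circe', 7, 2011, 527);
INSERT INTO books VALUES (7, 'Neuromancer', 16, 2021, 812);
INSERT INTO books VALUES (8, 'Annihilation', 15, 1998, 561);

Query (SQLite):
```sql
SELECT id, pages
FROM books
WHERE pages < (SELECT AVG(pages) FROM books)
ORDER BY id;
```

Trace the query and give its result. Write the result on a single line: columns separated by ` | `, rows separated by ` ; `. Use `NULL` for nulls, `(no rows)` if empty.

Scalar subquery: AVG(pages) over all books rows = 609.375.
Keep rows where pages < that value.

2 | 293 ; 4 | 607 ; 5 | 557 ; 6 | 527 ; 8 | 561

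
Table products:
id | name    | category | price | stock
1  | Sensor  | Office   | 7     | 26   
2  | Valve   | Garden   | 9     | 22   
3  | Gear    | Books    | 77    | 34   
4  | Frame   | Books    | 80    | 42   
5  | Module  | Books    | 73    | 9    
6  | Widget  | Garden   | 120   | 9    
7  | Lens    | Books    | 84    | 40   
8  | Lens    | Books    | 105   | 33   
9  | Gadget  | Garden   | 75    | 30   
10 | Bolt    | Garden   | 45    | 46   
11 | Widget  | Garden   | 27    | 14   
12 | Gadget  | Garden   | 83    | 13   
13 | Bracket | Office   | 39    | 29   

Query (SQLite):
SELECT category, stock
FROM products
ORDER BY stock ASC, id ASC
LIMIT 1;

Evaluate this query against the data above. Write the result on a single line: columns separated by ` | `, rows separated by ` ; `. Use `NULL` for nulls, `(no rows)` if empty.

Books | 9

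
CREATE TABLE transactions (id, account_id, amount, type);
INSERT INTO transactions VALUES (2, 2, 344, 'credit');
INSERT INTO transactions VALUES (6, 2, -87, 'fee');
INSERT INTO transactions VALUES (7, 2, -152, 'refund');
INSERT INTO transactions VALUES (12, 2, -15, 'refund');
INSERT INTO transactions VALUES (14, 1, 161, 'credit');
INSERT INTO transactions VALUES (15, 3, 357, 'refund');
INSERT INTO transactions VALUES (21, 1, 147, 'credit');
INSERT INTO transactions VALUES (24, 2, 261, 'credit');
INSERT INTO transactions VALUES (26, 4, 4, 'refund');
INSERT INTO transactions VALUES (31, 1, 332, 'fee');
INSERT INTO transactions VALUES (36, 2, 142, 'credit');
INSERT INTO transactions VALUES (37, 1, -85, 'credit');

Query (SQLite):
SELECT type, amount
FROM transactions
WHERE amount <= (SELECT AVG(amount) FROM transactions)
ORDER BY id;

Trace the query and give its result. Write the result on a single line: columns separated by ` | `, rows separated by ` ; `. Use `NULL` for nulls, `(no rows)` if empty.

fee | -87 ; refund | -152 ; refund | -15 ; refund | 4 ; credit | -85

Scalar subquery: AVG(amount) over all transactions rows = 117.416667 (≈; comparison uses full precision).
Keep rows where amount <= that value.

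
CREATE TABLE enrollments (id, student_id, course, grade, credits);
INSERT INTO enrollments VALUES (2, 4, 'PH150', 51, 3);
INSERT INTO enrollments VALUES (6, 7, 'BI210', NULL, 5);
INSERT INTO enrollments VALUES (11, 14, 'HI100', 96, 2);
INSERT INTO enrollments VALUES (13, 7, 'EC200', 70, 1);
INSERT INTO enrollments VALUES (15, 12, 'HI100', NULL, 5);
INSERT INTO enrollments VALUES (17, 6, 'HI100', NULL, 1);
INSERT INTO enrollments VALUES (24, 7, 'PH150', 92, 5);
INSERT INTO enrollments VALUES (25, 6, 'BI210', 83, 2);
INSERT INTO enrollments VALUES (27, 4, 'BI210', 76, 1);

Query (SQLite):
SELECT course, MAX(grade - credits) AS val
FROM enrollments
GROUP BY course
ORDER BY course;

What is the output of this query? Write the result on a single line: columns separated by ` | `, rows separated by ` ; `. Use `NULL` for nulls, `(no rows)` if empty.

For each row compute grade - credits.
Group by course; take MAX of the expression per group.
  BI210: ids {6, 25, 27} → MAX(grade - credits)=81
  EC200: ids {13} → MAX(grade - credits)=69
  HI100: ids {11, 15, 17} → MAX(grade - credits)=94
  PH150: ids {2, 24} → MAX(grade - credits)=87

BI210 | 81 ; EC200 | 69 ; HI100 | 94 ; PH150 | 87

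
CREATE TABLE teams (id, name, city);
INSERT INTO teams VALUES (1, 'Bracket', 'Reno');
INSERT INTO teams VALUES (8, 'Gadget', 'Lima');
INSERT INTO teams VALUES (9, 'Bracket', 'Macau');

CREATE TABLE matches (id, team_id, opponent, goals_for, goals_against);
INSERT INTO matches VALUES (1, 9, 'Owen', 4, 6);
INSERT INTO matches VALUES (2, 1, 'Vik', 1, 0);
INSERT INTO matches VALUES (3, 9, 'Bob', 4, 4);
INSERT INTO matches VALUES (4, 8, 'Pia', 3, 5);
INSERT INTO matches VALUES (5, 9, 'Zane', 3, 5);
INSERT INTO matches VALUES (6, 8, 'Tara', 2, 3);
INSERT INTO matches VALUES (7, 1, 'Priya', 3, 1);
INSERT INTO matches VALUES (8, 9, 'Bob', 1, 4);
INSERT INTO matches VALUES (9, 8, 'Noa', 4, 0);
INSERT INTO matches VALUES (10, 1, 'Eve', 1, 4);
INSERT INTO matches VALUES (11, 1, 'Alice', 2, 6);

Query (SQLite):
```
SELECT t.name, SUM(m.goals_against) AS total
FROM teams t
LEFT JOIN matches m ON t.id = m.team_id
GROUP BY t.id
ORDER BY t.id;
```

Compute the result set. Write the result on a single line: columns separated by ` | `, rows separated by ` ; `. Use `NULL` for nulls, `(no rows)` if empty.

LEFT JOIN keeps every teams row; unmatched ones get NULL for matches columns.
Group by teams.id and compute SUM(m.goals_against). SUM over an all-NULL group is NULL.
  1: ids {2, 7, 10, 11} → SUM(m.goals_against)=11
  8: ids {4, 6, 9} → SUM(m.goals_against)=8
  9: ids {1, 3, 5, 8} → SUM(m.goals_against)=19

Bracket | 11 ; Gadget | 8 ; Bracket | 19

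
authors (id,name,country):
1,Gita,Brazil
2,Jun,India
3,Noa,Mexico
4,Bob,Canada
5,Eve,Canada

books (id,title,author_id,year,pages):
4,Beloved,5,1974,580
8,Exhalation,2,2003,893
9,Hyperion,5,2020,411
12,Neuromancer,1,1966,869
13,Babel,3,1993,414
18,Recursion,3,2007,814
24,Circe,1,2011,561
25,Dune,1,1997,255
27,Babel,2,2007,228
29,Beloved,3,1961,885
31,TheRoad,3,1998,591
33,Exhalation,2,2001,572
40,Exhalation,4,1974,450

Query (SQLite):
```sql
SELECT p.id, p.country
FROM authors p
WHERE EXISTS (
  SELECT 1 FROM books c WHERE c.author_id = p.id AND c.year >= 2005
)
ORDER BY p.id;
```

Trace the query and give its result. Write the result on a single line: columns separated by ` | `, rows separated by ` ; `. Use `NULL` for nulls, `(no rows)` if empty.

For each authors row, check whether any books with matching author_id has year >= 2005.
Keep rows where that is true.

1 | Brazil ; 2 | India ; 3 | Mexico ; 5 | Canada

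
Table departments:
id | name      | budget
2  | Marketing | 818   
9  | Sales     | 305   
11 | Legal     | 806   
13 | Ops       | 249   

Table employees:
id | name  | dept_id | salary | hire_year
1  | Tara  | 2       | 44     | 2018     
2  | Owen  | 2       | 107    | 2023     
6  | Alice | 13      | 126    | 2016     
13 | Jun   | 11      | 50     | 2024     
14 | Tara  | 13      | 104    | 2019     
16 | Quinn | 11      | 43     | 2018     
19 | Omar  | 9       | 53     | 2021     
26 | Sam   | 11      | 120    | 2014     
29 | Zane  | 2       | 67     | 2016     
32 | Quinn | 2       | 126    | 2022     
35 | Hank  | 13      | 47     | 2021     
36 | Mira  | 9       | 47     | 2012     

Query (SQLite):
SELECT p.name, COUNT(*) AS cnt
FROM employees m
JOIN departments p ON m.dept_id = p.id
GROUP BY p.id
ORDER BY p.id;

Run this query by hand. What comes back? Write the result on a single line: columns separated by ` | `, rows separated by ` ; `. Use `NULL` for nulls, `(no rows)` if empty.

Join each employees row to its departments via dept_id.
Group joined rows by departments.id; compute COUNT(*) per group.
  2: ids {1, 2, 29, 32} → COUNT(*)=4
  9: ids {19, 36} → COUNT(*)=2
  11: ids {13, 16, 26} → COUNT(*)=3
  13: ids {6, 14, 35} → COUNT(*)=3

Marketing | 4 ; Sales | 2 ; Legal | 3 ; Ops | 3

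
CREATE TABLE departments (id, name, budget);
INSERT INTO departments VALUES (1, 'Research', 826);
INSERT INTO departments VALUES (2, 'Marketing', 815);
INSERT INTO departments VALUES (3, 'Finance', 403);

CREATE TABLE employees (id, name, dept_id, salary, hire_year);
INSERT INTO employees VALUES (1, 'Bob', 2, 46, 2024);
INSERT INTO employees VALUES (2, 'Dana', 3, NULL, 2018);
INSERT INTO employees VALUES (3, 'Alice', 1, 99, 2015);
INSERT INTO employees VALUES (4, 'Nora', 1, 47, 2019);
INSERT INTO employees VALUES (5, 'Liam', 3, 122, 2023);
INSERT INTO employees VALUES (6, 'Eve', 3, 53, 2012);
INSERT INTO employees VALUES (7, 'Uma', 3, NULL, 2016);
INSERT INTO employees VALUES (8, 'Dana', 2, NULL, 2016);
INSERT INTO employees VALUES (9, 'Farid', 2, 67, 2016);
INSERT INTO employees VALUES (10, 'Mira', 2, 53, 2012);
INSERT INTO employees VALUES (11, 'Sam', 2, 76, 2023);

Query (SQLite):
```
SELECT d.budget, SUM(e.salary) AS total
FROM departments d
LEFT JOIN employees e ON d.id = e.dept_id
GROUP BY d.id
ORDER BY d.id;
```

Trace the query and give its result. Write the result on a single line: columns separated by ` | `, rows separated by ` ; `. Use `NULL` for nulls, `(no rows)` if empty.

826 | 146 ; 815 | 242 ; 403 | 175

LEFT JOIN keeps every departments row; unmatched ones get NULL for employees columns.
Group by departments.id and compute SUM(e.salary). SUM over an all-NULL group is NULL.
  1: ids {3, 4} → SUM(e.salary)=146
  2: ids {1, 8, 9, 10, 11} → SUM(e.salary)=242
  3: ids {2, 5, 6, 7} → SUM(e.salary)=175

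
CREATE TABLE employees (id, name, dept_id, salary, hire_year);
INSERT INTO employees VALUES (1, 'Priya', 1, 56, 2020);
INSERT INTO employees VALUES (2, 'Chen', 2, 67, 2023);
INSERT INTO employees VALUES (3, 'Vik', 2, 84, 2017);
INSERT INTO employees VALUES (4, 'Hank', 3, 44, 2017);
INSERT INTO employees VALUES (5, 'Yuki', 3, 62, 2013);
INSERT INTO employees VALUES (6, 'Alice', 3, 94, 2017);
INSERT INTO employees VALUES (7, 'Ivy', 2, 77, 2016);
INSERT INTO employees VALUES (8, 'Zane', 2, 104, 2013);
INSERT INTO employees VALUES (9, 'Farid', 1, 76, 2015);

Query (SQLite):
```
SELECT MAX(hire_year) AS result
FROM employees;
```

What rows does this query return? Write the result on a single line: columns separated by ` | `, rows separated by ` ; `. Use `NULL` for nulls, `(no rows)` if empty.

2023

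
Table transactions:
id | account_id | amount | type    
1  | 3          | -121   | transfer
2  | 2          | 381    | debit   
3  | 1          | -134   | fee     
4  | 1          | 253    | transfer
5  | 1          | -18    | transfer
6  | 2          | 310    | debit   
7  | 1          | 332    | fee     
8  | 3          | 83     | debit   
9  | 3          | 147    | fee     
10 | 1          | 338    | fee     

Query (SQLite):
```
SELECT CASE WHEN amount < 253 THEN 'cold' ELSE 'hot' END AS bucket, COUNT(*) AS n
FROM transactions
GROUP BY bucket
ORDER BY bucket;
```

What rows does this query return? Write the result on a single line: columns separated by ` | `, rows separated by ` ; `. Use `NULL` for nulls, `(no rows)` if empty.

Bucket rows by amount < 253 → 'cold' else 'hot'; count each bucket.

cold | 5 ; hot | 5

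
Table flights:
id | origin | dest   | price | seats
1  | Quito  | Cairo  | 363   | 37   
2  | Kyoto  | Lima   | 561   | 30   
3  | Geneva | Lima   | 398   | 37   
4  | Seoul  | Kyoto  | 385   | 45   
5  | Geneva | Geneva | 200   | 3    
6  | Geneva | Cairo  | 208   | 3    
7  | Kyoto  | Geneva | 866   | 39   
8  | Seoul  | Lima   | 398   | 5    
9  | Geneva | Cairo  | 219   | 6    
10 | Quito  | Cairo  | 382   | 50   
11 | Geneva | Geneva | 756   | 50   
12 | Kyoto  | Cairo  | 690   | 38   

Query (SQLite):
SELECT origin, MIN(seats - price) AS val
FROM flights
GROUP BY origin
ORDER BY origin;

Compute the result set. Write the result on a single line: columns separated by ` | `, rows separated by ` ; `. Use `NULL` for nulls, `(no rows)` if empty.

Geneva | -706 ; Kyoto | -827 ; Quito | -332 ; Seoul | -393

For each row compute seats - price.
Group by origin; take MIN of the expression per group.
  Geneva: ids {3, 5, 6, 9, 11} → MIN(seats - price)=-706
  Kyoto: ids {2, 7, 12} → MIN(seats - price)=-827
  Quito: ids {1, 10} → MIN(seats - price)=-332
  Seoul: ids {4, 8} → MIN(seats - price)=-393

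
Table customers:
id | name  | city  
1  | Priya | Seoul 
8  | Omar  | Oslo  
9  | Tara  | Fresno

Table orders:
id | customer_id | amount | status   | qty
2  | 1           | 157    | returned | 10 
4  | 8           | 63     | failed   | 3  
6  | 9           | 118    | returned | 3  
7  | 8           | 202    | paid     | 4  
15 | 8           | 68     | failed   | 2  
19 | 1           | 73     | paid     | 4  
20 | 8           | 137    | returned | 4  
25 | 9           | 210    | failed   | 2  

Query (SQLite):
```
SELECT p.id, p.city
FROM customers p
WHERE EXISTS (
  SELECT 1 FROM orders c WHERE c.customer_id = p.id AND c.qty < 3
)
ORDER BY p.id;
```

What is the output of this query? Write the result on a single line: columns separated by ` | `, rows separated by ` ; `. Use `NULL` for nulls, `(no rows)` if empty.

For each customers row, check whether any orders with matching customer_id has qty < 3.
Keep rows where that is true.

8 | Oslo ; 9 | Fresno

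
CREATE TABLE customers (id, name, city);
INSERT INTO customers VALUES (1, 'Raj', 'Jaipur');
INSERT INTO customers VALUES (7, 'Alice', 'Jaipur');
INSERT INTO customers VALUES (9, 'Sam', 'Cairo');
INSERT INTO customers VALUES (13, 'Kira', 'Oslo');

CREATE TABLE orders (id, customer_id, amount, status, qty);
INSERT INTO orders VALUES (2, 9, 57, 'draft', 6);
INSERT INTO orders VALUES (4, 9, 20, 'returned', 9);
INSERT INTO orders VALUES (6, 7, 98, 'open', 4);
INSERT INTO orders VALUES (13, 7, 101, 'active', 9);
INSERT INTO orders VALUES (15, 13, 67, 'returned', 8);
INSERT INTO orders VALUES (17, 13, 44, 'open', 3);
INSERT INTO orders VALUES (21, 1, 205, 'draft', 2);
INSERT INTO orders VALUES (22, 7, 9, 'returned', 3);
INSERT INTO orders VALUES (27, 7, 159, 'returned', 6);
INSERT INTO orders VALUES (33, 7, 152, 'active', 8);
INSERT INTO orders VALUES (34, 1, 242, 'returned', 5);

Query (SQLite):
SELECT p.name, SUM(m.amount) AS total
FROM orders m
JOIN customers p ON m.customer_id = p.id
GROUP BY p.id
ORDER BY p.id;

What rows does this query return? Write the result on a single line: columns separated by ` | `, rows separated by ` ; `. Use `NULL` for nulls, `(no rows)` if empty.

Raj | 447 ; Alice | 519 ; Sam | 77 ; Kira | 111

Join each orders row to its customers via customer_id.
Group joined rows by customers.id; compute SUM(m.amount) per group.
  1: ids {21, 34} → SUM(m.amount)=447
  7: ids {6, 13, 22, 27, 33} → SUM(m.amount)=519
  9: ids {2, 4} → SUM(m.amount)=77
  13: ids {15, 17} → SUM(m.amount)=111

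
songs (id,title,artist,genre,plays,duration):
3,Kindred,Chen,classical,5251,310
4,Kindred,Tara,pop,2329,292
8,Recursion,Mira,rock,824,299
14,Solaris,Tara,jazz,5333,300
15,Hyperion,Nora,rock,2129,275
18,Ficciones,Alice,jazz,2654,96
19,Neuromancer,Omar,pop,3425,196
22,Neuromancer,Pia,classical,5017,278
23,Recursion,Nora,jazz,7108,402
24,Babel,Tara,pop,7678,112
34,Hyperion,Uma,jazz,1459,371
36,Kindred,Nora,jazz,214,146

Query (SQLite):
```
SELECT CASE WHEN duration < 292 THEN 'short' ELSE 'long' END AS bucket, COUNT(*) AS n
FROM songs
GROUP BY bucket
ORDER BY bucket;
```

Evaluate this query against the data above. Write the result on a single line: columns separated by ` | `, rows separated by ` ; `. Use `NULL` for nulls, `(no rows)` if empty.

long | 6 ; short | 6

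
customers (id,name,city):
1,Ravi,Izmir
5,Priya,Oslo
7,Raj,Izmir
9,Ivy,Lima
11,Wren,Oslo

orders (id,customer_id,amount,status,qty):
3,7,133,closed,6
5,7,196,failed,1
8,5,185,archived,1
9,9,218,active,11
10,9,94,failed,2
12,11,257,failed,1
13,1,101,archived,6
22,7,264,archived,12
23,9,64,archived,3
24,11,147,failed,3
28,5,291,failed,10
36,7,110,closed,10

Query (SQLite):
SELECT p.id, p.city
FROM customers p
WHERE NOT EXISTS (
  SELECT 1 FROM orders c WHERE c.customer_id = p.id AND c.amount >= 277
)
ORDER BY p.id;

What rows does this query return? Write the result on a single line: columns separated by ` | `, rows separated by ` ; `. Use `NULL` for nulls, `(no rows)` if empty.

For each customers row, check whether any orders with matching customer_id has amount >= 277.
Keep rows where that is false.

1 | Izmir ; 7 | Izmir ; 9 | Lima ; 11 | Oslo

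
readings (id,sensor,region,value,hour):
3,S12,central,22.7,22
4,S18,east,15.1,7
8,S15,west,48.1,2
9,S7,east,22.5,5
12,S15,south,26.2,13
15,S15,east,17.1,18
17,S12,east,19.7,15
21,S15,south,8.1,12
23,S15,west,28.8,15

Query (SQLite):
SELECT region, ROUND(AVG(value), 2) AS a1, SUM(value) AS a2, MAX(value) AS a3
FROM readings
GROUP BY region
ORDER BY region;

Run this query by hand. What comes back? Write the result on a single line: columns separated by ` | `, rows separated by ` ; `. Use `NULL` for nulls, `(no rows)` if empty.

Group readings by region.
Per group compute: ROUND(AVG(value), 2), SUM(value), MAX(value).
  central: ids {3} → ROUND(AVG(value), 2)=22.7, SUM(value)=22.7, MAX(value)=22.7
  east: ids {4, 9, 15, 17} → ROUND(AVG(value), 2)=18.6, SUM(value)=74.4, MAX(value)=22.5
  south: ids {12, 21} → ROUND(AVG(value), 2)=17.15, SUM(value)=34.3, MAX(value)=26.2
  west: ids {8, 23} → ROUND(AVG(value), 2)=38.45, SUM(value)=76.9, MAX(value)=48.1

central | 22.7 | 22.7 | 22.7 ; east | 18.6 | 74.4 | 22.5 ; south | 17.15 | 34.3 | 26.2 ; west | 38.45 | 76.9 | 48.1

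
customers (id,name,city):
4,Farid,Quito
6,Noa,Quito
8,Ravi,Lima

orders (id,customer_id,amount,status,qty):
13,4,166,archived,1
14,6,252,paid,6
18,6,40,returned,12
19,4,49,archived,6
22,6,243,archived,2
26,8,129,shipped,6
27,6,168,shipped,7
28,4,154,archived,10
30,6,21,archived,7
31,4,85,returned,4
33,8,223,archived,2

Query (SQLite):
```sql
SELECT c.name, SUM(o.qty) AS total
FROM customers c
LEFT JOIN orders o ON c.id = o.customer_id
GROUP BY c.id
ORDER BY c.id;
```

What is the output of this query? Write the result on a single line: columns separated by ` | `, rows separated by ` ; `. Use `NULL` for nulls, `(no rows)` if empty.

Farid | 21 ; Noa | 34 ; Ravi | 8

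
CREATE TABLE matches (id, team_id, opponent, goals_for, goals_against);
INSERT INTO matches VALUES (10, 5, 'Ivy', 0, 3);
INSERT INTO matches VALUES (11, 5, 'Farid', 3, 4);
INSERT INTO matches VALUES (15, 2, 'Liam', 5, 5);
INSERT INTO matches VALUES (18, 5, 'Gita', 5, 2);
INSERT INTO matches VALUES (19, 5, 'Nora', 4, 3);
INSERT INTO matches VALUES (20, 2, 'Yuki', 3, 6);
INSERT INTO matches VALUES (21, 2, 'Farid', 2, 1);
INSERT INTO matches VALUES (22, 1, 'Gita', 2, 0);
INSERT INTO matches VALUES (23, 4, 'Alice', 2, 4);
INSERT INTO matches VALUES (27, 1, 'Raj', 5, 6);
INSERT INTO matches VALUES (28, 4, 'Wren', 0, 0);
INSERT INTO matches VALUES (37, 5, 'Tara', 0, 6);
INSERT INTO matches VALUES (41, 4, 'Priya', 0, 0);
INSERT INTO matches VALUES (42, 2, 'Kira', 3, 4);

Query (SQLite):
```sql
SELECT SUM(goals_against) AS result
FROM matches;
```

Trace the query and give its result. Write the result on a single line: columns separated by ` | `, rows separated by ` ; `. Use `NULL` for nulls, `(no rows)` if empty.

44

All goals_against values: [3, 4, 5, 2, 3, 6, 1, 0, 4, 6, 0, 6, 0, 4].
SUM of non-NULL values = 44.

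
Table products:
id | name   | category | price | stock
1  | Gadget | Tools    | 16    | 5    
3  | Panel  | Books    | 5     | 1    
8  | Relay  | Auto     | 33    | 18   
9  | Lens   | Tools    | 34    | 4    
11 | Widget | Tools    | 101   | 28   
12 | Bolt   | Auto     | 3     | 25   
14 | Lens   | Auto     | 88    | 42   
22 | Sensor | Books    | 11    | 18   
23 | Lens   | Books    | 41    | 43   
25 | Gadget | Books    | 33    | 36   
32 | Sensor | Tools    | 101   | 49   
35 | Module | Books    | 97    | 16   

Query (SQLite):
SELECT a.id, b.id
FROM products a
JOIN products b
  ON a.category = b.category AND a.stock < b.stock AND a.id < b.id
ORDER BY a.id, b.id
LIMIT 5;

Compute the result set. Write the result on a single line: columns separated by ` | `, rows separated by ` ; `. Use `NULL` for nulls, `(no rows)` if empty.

1 | 11 ; 1 | 32 ; 3 | 22 ; 3 | 23 ; 3 | 25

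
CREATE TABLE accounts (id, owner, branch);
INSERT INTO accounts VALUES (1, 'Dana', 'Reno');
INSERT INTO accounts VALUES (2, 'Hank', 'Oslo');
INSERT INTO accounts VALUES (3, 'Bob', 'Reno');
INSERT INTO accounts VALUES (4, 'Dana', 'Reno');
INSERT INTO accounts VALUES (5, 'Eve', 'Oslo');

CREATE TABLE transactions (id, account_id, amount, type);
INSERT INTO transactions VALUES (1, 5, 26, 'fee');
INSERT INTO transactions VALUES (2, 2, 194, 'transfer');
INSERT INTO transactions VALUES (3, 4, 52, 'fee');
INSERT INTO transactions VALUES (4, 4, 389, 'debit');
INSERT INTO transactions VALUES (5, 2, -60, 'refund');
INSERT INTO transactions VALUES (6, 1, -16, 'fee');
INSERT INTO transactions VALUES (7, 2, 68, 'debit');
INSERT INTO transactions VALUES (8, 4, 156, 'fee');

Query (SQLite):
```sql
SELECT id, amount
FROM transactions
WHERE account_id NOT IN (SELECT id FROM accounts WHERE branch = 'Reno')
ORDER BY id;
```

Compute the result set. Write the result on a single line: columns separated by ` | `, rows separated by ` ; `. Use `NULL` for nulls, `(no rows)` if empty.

1 | 26 ; 2 | 194 ; 5 | -60 ; 7 | 68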